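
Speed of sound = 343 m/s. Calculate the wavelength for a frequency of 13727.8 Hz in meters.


Given values:
  c = 343 m/s, f = 13727.8 Hz
Formula: lambda = c / f
lambda = 343 / 13727.8
lambda = 0.025

0.025 m


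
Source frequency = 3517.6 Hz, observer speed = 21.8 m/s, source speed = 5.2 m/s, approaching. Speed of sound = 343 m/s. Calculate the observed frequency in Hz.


Given values:
  f_s = 3517.6 Hz, v_o = 21.8 m/s, v_s = 5.2 m/s
  Direction: approaching
Formula: f_o = f_s * (c + v_o) / (c - v_s)
Numerator: c + v_o = 343 + 21.8 = 364.8
Denominator: c - v_s = 343 - 5.2 = 337.8
f_o = 3517.6 * 364.8 / 337.8 = 3798.76

3798.76 Hz


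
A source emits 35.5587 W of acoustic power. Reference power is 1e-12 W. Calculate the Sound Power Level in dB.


Given values:
  W = 35.5587 W
  W_ref = 1e-12 W
Formula: SWL = 10 * log10(W / W_ref)
Compute ratio: W / W_ref = 35558700000000
Compute log10: log10(35558700000000) = 13.550946
Multiply: SWL = 10 * 13.550946 = 135.51

135.51 dB


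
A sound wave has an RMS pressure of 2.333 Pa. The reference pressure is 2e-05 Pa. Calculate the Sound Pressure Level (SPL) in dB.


Given values:
  p = 2.333 Pa
  p_ref = 2e-05 Pa
Formula: SPL = 20 * log10(p / p_ref)
Compute ratio: p / p_ref = 2.333 / 2e-05 = 116650
Compute log10: log10(116650) = 5.066885
Multiply: SPL = 20 * 5.066885 = 101.34

101.34 dB


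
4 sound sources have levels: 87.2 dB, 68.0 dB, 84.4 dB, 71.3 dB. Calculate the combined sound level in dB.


Formula: L_total = 10 * log10( sum(10^(Li/10)) )
  Source 1: 10^(87.2/10) = 524807460.2498
  Source 2: 10^(68.0/10) = 6309573.4448
  Source 3: 10^(84.4/10) = 275422870.3338
  Source 4: 10^(71.3/10) = 13489628.8259
Sum of linear values = 820029532.8543
L_total = 10 * log10(820029532.8543) = 89.14

89.14 dB


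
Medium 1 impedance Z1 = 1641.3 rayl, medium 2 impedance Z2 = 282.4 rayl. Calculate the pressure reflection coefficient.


Given values:
  Z1 = 1641.3 rayl, Z2 = 282.4 rayl
Formula: R = (Z2 - Z1) / (Z2 + Z1)
Numerator: Z2 - Z1 = 282.4 - 1641.3 = -1358.9
Denominator: Z2 + Z1 = 282.4 + 1641.3 = 1923.7
R = -1358.9 / 1923.7 = -0.7064

-0.7064


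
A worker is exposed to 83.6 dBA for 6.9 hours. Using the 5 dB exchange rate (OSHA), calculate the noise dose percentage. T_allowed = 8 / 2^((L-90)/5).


Given values:
  L = 83.6 dBA, T = 6.9 hours
Formula: T_allowed = 8 / 2^((L - 90) / 5)
Compute exponent: (83.6 - 90) / 5 = -1.28
Compute 2^(-1.28) = 0.411796
T_allowed = 8 / 0.411796 = 19.427095 hours
Dose = (T / T_allowed) * 100
Dose = (6.9 / 19.427095) * 100 = 35.52

35.52 %


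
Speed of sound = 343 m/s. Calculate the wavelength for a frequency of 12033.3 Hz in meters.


Given values:
  c = 343 m/s, f = 12033.3 Hz
Formula: lambda = c / f
lambda = 343 / 12033.3
lambda = 0.0285

0.0285 m


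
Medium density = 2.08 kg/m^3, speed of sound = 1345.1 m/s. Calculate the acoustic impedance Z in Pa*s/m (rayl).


Given values:
  rho = 2.08 kg/m^3
  c = 1345.1 m/s
Formula: Z = rho * c
Z = 2.08 * 1345.1
Z = 2797.81

2797.81 rayl


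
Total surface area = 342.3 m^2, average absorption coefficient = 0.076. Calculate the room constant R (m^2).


Given values:
  S = 342.3 m^2, alpha = 0.076
Formula: R = S * alpha / (1 - alpha)
Numerator: 342.3 * 0.076 = 26.0148
Denominator: 1 - 0.076 = 0.924
R = 26.0148 / 0.924 = 28.15

28.15 m^2


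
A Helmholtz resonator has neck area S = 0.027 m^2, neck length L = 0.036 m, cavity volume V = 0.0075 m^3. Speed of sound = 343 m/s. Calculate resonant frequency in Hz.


Given values:
  S = 0.027 m^2, L = 0.036 m, V = 0.0075 m^3, c = 343 m/s
Formula: f = (c / (2*pi)) * sqrt(S / (V * L))
Compute V * L = 0.0075 * 0.036 = 0.00027
Compute S / (V * L) = 0.027 / 0.00027 = 100.0
Compute sqrt(100.0) = 10.0
Compute c / (2*pi) = 343 / 6.283185 = 54.590148
f = 54.590148 * 10.0 = 545.9

545.9 Hz


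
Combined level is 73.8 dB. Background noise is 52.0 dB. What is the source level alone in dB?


Given values:
  L_total = 73.8 dB, L_bg = 52.0 dB
Formula: L_source = 10 * log10(10^(L_total/10) - 10^(L_bg/10))
Convert to linear:
  10^(73.8/10) = 23988329.1902
  10^(52.0/10) = 158489.3192
Difference: 23988329.1902 - 158489.3192 = 23829839.871
L_source = 10 * log10(23829839.871) = 73.77

73.77 dB


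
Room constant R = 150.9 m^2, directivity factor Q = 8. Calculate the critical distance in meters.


Given values:
  R = 150.9 m^2, Q = 8
Formula: d_c = 0.141 * sqrt(Q * R)
Compute Q * R = 8 * 150.9 = 1207.2
Compute sqrt(1207.2) = 34.7448
d_c = 0.141 * 34.7448 = 4.899

4.899 m


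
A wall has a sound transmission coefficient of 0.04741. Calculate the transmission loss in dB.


Given values:
  tau = 0.04741
Formula: TL = 10 * log10(1 / tau)
Compute 1 / tau = 1 / 0.04741 = 21.0926
Compute log10(21.0926) = 1.32413
TL = 10 * 1.32413 = 13.24

13.24 dB


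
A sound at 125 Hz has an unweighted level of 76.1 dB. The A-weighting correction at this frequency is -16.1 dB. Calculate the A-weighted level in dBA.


Given values:
  SPL = 76.1 dB
  A-weighting at 125 Hz = -16.1 dB
Formula: L_A = SPL + A_weight
L_A = 76.1 + (-16.1)
L_A = 60.0

60.0 dBA


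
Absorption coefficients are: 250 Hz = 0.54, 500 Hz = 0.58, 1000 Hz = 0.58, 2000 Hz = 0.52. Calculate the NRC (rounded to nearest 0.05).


Given values:
  a_250 = 0.54, a_500 = 0.58
  a_1000 = 0.58, a_2000 = 0.52
Formula: NRC = (a250 + a500 + a1000 + a2000) / 4
Sum = 0.54 + 0.58 + 0.58 + 0.52 = 2.22
NRC = 2.22 / 4 = 0.555
Rounded to nearest 0.05: 0.55

0.55


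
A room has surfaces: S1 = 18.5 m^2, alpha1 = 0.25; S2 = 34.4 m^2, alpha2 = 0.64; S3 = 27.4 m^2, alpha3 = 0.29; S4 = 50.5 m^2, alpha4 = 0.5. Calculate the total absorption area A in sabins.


Given surfaces:
  Surface 1: 18.5 * 0.25 = 4.625
  Surface 2: 34.4 * 0.64 = 22.016
  Surface 3: 27.4 * 0.29 = 7.946
  Surface 4: 50.5 * 0.5 = 25.25
Formula: A = sum(Si * alpha_i)
A = 4.625 + 22.016 + 7.946 + 25.25
A = 59.84

59.84 sabins


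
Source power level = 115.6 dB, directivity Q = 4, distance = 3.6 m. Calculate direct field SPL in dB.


Given values:
  Lw = 115.6 dB, Q = 4, r = 3.6 m
Formula: SPL = Lw + 10 * log10(Q / (4 * pi * r^2))
Compute 4 * pi * r^2 = 4 * pi * 3.6^2 = 162.8602
Compute Q / denom = 4 / 162.8602 = 0.02456094
Compute 10 * log10(0.02456094) = -16.0976
SPL = 115.6 + (-16.0976) = 99.5

99.5 dB


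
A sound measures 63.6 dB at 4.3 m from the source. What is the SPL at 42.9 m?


Given values:
  SPL1 = 63.6 dB, r1 = 4.3 m, r2 = 42.9 m
Formula: SPL2 = SPL1 - 20 * log10(r2 / r1)
Compute ratio: r2 / r1 = 42.9 / 4.3 = 9.9767
Compute log10: log10(9.9767) = 0.998987
Compute drop: 20 * 0.998987 = 19.9797
SPL2 = 63.6 - 19.9797 = 43.62

43.62 dB


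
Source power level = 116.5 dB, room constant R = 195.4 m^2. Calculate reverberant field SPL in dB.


Given values:
  Lw = 116.5 dB, R = 195.4 m^2
Formula: SPL = Lw + 10 * log10(4 / R)
Compute 4 / R = 4 / 195.4 = 0.020471
Compute 10 * log10(0.020471) = -16.8886
SPL = 116.5 + (-16.8886) = 99.61

99.61 dB


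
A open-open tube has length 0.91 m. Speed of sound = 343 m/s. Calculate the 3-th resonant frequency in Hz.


Given values:
  Tube type: open-open, L = 0.91 m, c = 343 m/s, n = 3
Formula: f_n = n * c / (2 * L)
Compute 2 * L = 2 * 0.91 = 1.82
f = 3 * 343 / 1.82
f = 565.38

565.38 Hz


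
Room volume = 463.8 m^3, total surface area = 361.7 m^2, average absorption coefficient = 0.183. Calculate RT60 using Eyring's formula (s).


Given values:
  V = 463.8 m^3, S = 361.7 m^2, alpha = 0.183
Formula: RT60 = 0.161 * V / (-S * ln(1 - alpha))
Compute ln(1 - 0.183) = ln(0.817) = -0.202116
Denominator: -361.7 * -0.202116 = 73.1054
Numerator: 0.161 * 463.8 = 74.6718
RT60 = 74.6718 / 73.1054 = 1.021

1.021 s


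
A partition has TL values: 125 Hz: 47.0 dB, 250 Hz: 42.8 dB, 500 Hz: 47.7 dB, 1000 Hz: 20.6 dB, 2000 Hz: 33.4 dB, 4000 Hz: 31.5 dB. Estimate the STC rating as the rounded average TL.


Given TL values at each frequency:
  125 Hz: 47.0 dB
  250 Hz: 42.8 dB
  500 Hz: 47.7 dB
  1000 Hz: 20.6 dB
  2000 Hz: 33.4 dB
  4000 Hz: 31.5 dB
Formula: STC ~ round(average of TL values)
Sum = 47.0 + 42.8 + 47.7 + 20.6 + 33.4 + 31.5 = 223.0
Average = 223.0 / 6 = 37.17
Rounded: 37

37


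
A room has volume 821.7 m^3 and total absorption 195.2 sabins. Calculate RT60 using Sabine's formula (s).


Given values:
  V = 821.7 m^3
  A = 195.2 sabins
Formula: RT60 = 0.161 * V / A
Numerator: 0.161 * 821.7 = 132.2937
RT60 = 132.2937 / 195.2 = 0.678

0.678 s


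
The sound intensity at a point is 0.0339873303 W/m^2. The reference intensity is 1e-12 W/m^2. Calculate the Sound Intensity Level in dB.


Given values:
  I = 0.0339873303 W/m^2
  I_ref = 1e-12 W/m^2
Formula: SIL = 10 * log10(I / I_ref)
Compute ratio: I / I_ref = 33987330300
Compute log10: log10(33987330300) = 10.531317
Multiply: SIL = 10 * 10.531317 = 105.31

105.31 dB


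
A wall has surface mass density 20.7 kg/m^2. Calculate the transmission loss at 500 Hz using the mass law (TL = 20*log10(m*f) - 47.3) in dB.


Given values:
  m = 20.7 kg/m^2, f = 500 Hz
Formula: TL = 20 * log10(m * f) - 47.3
Compute m * f = 20.7 * 500 = 10350.0
Compute log10(10350.0) = 4.01494
Compute 20 * 4.01494 = 80.2988
TL = 80.2988 - 47.3 = 33.0

33.0 dB


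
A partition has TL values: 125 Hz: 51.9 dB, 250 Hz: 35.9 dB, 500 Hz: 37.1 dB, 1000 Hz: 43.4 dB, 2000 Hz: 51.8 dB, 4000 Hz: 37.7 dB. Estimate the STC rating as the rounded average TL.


Given TL values at each frequency:
  125 Hz: 51.9 dB
  250 Hz: 35.9 dB
  500 Hz: 37.1 dB
  1000 Hz: 43.4 dB
  2000 Hz: 51.8 dB
  4000 Hz: 37.7 dB
Formula: STC ~ round(average of TL values)
Sum = 51.9 + 35.9 + 37.1 + 43.4 + 51.8 + 37.7 = 257.8
Average = 257.8 / 6 = 42.97
Rounded: 43

43


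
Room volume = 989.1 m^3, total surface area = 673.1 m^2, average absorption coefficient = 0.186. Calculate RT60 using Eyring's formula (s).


Given values:
  V = 989.1 m^3, S = 673.1 m^2, alpha = 0.186
Formula: RT60 = 0.161 * V / (-S * ln(1 - alpha))
Compute ln(1 - 0.186) = ln(0.814) = -0.205795
Denominator: -673.1 * -0.205795 = 138.5206
Numerator: 0.161 * 989.1 = 159.2451
RT60 = 159.2451 / 138.5206 = 1.15

1.15 s


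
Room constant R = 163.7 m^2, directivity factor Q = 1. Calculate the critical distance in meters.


Given values:
  R = 163.7 m^2, Q = 1
Formula: d_c = 0.141 * sqrt(Q * R)
Compute Q * R = 1 * 163.7 = 163.7
Compute sqrt(163.7) = 12.7945
d_c = 0.141 * 12.7945 = 1.804

1.804 m


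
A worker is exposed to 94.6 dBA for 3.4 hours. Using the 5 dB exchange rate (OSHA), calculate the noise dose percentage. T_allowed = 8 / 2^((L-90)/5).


Given values:
  L = 94.6 dBA, T = 3.4 hours
Formula: T_allowed = 8 / 2^((L - 90) / 5)
Compute exponent: (94.6 - 90) / 5 = 0.92
Compute 2^(0.92) = 1.892115
T_allowed = 8 / 1.892115 = 4.228073 hours
Dose = (T / T_allowed) * 100
Dose = (3.4 / 4.228073) * 100 = 80.41

80.41 %


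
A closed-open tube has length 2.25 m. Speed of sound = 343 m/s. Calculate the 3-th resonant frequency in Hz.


Given values:
  Tube type: closed-open, L = 2.25 m, c = 343 m/s, n = 3
Formula: f_n = (2n - 1) * c / (4 * L)
Compute 2n - 1 = 2*3 - 1 = 5
Compute 4 * L = 4 * 2.25 = 9.0
f = 5 * 343 / 9.0
f = 190.56

190.56 Hz


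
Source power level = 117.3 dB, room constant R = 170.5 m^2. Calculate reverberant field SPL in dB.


Given values:
  Lw = 117.3 dB, R = 170.5 m^2
Formula: SPL = Lw + 10 * log10(4 / R)
Compute 4 / R = 4 / 170.5 = 0.02346
Compute 10 * log10(0.02346) = -16.2967
SPL = 117.3 + (-16.2967) = 101.0

101.0 dB


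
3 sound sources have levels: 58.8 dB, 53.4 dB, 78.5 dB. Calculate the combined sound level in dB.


Formula: L_total = 10 * log10( sum(10^(Li/10)) )
  Source 1: 10^(58.8/10) = 758577.575
  Source 2: 10^(53.4/10) = 218776.1624
  Source 3: 10^(78.5/10) = 70794578.4384
Sum of linear values = 71771932.1758
L_total = 10 * log10(71771932.1758) = 78.56

78.56 dB


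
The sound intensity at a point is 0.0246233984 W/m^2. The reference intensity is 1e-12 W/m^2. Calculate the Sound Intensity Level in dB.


Given values:
  I = 0.0246233984 W/m^2
  I_ref = 1e-12 W/m^2
Formula: SIL = 10 * log10(I / I_ref)
Compute ratio: I / I_ref = 24623398400
Compute log10: log10(24623398400) = 10.391348
Multiply: SIL = 10 * 10.391348 = 103.91

103.91 dB


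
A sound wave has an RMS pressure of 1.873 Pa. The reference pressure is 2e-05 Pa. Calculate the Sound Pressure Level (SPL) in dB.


Given values:
  p = 1.873 Pa
  p_ref = 2e-05 Pa
Formula: SPL = 20 * log10(p / p_ref)
Compute ratio: p / p_ref = 1.873 / 2e-05 = 93650
Compute log10: log10(93650) = 4.971508
Multiply: SPL = 20 * 4.971508 = 99.43

99.43 dB


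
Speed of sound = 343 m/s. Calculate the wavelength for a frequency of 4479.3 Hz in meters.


Given values:
  c = 343 m/s, f = 4479.3 Hz
Formula: lambda = c / f
lambda = 343 / 4479.3
lambda = 0.0766

0.0766 m


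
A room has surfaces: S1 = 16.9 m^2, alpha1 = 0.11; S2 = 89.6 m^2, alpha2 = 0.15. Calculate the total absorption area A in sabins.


Given surfaces:
  Surface 1: 16.9 * 0.11 = 1.859
  Surface 2: 89.6 * 0.15 = 13.44
Formula: A = sum(Si * alpha_i)
A = 1.859 + 13.44
A = 15.3

15.3 sabins


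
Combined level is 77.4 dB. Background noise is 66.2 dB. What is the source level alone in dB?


Given values:
  L_total = 77.4 dB, L_bg = 66.2 dB
Formula: L_source = 10 * log10(10^(L_total/10) - 10^(L_bg/10))
Convert to linear:
  10^(77.4/10) = 54954087.3858
  10^(66.2/10) = 4168693.8347
Difference: 54954087.3858 - 4168693.8347 = 50785393.5511
L_source = 10 * log10(50785393.5511) = 77.06

77.06 dB


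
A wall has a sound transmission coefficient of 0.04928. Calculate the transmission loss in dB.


Given values:
  tau = 0.04928
Formula: TL = 10 * log10(1 / tau)
Compute 1 / tau = 1 / 0.04928 = 20.2922
Compute log10(20.2922) = 1.307329
TL = 10 * 1.307329 = 13.07

13.07 dB


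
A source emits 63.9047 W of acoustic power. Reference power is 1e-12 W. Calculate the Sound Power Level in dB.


Given values:
  W = 63.9047 W
  W_ref = 1e-12 W
Formula: SWL = 10 * log10(W / W_ref)
Compute ratio: W / W_ref = 63904700000000
Compute log10: log10(63904700000000) = 13.805533
Multiply: SWL = 10 * 13.805533 = 138.06

138.06 dB


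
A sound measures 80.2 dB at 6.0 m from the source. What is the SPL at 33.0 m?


Given values:
  SPL1 = 80.2 dB, r1 = 6.0 m, r2 = 33.0 m
Formula: SPL2 = SPL1 - 20 * log10(r2 / r1)
Compute ratio: r2 / r1 = 33.0 / 6.0 = 5.5
Compute log10: log10(5.5) = 0.740363
Compute drop: 20 * 0.740363 = 14.8073
SPL2 = 80.2 - 14.8073 = 65.39

65.39 dB


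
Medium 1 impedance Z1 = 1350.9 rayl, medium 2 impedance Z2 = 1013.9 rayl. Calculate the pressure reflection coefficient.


Given values:
  Z1 = 1350.9 rayl, Z2 = 1013.9 rayl
Formula: R = (Z2 - Z1) / (Z2 + Z1)
Numerator: Z2 - Z1 = 1013.9 - 1350.9 = -337.0
Denominator: Z2 + Z1 = 1013.9 + 1350.9 = 2364.8
R = -337.0 / 2364.8 = -0.1425

-0.1425


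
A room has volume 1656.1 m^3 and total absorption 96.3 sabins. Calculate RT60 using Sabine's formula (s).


Given values:
  V = 1656.1 m^3
  A = 96.3 sabins
Formula: RT60 = 0.161 * V / A
Numerator: 0.161 * 1656.1 = 266.6321
RT60 = 266.6321 / 96.3 = 2.769

2.769 s


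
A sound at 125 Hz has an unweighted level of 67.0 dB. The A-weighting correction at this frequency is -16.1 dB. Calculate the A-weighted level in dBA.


Given values:
  SPL = 67.0 dB
  A-weighting at 125 Hz = -16.1 dB
Formula: L_A = SPL + A_weight
L_A = 67.0 + (-16.1)
L_A = 50.9

50.9 dBA


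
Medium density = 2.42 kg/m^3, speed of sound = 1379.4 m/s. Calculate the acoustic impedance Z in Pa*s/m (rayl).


Given values:
  rho = 2.42 kg/m^3
  c = 1379.4 m/s
Formula: Z = rho * c
Z = 2.42 * 1379.4
Z = 3338.15

3338.15 rayl


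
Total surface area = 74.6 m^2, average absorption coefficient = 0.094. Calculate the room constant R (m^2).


Given values:
  S = 74.6 m^2, alpha = 0.094
Formula: R = S * alpha / (1 - alpha)
Numerator: 74.6 * 0.094 = 7.0124
Denominator: 1 - 0.094 = 0.906
R = 7.0124 / 0.906 = 7.74

7.74 m^2


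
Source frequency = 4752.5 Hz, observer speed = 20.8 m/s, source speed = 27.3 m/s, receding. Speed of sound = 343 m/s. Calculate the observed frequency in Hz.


Given values:
  f_s = 4752.5 Hz, v_o = 20.8 m/s, v_s = 27.3 m/s
  Direction: receding
Formula: f_o = f_s * (c - v_o) / (c + v_s)
Numerator: c - v_o = 343 - 20.8 = 322.2
Denominator: c + v_s = 343 + 27.3 = 370.3
f_o = 4752.5 * 322.2 / 370.3 = 4135.18

4135.18 Hz


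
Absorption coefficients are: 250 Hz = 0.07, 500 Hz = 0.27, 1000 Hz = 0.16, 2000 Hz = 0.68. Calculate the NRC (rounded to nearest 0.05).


Given values:
  a_250 = 0.07, a_500 = 0.27
  a_1000 = 0.16, a_2000 = 0.68
Formula: NRC = (a250 + a500 + a1000 + a2000) / 4
Sum = 0.07 + 0.27 + 0.16 + 0.68 = 1.18
NRC = 1.18 / 4 = 0.295
Rounded to nearest 0.05: 0.3

0.3


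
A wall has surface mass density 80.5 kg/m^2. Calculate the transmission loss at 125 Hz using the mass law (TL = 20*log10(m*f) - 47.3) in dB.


Given values:
  m = 80.5 kg/m^2, f = 125 Hz
Formula: TL = 20 * log10(m * f) - 47.3
Compute m * f = 80.5 * 125 = 10062.5
Compute log10(10062.5) = 4.002706
Compute 20 * 4.002706 = 80.0541
TL = 80.0541 - 47.3 = 32.75

32.75 dB


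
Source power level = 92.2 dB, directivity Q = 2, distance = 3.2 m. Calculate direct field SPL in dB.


Given values:
  Lw = 92.2 dB, Q = 2, r = 3.2 m
Formula: SPL = Lw + 10 * log10(Q / (4 * pi * r^2))
Compute 4 * pi * r^2 = 4 * pi * 3.2^2 = 128.6796
Compute Q / denom = 2 / 128.6796 = 0.01554248
Compute 10 * log10(0.01554248) = -18.0848
SPL = 92.2 + (-18.0848) = 74.12

74.12 dB


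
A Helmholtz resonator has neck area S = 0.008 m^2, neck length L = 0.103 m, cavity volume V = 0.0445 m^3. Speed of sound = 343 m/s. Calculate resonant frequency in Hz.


Given values:
  S = 0.008 m^2, L = 0.103 m, V = 0.0445 m^3, c = 343 m/s
Formula: f = (c / (2*pi)) * sqrt(S / (V * L))
Compute V * L = 0.0445 * 0.103 = 0.0045835
Compute S / (V * L) = 0.008 / 0.0045835 = 1.7454
Compute sqrt(1.7454) = 1.321136
Compute c / (2*pi) = 343 / 6.283185 = 54.590148
f = 54.590148 * 1.321136 = 72.12

72.12 Hz


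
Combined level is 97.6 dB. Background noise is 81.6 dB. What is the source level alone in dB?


Given values:
  L_total = 97.6 dB, L_bg = 81.6 dB
Formula: L_source = 10 * log10(10^(L_total/10) - 10^(L_bg/10))
Convert to linear:
  10^(97.6/10) = 5754399373.3716
  10^(81.6/10) = 144543977.0746
Difference: 5754399373.3716 - 144543977.0746 = 5609855396.297
L_source = 10 * log10(5609855396.297) = 97.49

97.49 dB


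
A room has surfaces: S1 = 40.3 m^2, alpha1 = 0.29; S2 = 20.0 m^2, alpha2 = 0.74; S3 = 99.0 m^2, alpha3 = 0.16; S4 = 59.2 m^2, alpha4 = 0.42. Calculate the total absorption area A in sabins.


Given surfaces:
  Surface 1: 40.3 * 0.29 = 11.687
  Surface 2: 20.0 * 0.74 = 14.8
  Surface 3: 99.0 * 0.16 = 15.84
  Surface 4: 59.2 * 0.42 = 24.864
Formula: A = sum(Si * alpha_i)
A = 11.687 + 14.8 + 15.84 + 24.864
A = 67.19

67.19 sabins


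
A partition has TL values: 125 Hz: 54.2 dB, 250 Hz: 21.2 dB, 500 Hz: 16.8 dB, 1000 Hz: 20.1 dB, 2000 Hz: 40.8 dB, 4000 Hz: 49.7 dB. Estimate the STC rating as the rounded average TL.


Given TL values at each frequency:
  125 Hz: 54.2 dB
  250 Hz: 21.2 dB
  500 Hz: 16.8 dB
  1000 Hz: 20.1 dB
  2000 Hz: 40.8 dB
  4000 Hz: 49.7 dB
Formula: STC ~ round(average of TL values)
Sum = 54.2 + 21.2 + 16.8 + 20.1 + 40.8 + 49.7 = 202.8
Average = 202.8 / 6 = 33.8
Rounded: 34

34


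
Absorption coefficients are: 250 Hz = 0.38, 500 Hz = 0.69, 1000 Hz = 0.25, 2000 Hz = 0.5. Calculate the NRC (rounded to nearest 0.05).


Given values:
  a_250 = 0.38, a_500 = 0.69
  a_1000 = 0.25, a_2000 = 0.5
Formula: NRC = (a250 + a500 + a1000 + a2000) / 4
Sum = 0.38 + 0.69 + 0.25 + 0.5 = 1.82
NRC = 1.82 / 4 = 0.455
Rounded to nearest 0.05: 0.45

0.45


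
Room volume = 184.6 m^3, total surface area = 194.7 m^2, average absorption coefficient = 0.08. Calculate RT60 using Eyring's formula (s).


Given values:
  V = 184.6 m^3, S = 194.7 m^2, alpha = 0.08
Formula: RT60 = 0.161 * V / (-S * ln(1 - alpha))
Compute ln(1 - 0.08) = ln(0.92) = -0.083382
Denominator: -194.7 * -0.083382 = 16.2345
Numerator: 0.161 * 184.6 = 29.7206
RT60 = 29.7206 / 16.2345 = 1.831

1.831 s


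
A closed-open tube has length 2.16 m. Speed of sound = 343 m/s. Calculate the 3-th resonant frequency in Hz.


Given values:
  Tube type: closed-open, L = 2.16 m, c = 343 m/s, n = 3
Formula: f_n = (2n - 1) * c / (4 * L)
Compute 2n - 1 = 2*3 - 1 = 5
Compute 4 * L = 4 * 2.16 = 8.64
f = 5 * 343 / 8.64
f = 198.5

198.5 Hz


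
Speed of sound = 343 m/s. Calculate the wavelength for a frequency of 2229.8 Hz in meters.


Given values:
  c = 343 m/s, f = 2229.8 Hz
Formula: lambda = c / f
lambda = 343 / 2229.8
lambda = 0.1538

0.1538 m


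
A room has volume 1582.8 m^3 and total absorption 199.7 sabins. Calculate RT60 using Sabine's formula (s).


Given values:
  V = 1582.8 m^3
  A = 199.7 sabins
Formula: RT60 = 0.161 * V / A
Numerator: 0.161 * 1582.8 = 254.8308
RT60 = 254.8308 / 199.7 = 1.276

1.276 s


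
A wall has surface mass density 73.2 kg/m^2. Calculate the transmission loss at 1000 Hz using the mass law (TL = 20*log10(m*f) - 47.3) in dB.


Given values:
  m = 73.2 kg/m^2, f = 1000 Hz
Formula: TL = 20 * log10(m * f) - 47.3
Compute m * f = 73.2 * 1000 = 73200.0
Compute log10(73200.0) = 4.864511
Compute 20 * 4.864511 = 97.2902
TL = 97.2902 - 47.3 = 49.99

49.99 dB


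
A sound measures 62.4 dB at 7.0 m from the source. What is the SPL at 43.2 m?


Given values:
  SPL1 = 62.4 dB, r1 = 7.0 m, r2 = 43.2 m
Formula: SPL2 = SPL1 - 20 * log10(r2 / r1)
Compute ratio: r2 / r1 = 43.2 / 7.0 = 6.1714
Compute log10: log10(6.1714) = 0.790384
Compute drop: 20 * 0.790384 = 15.8077
SPL2 = 62.4 - 15.8077 = 46.59

46.59 dB


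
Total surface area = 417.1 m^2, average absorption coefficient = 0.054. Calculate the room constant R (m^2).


Given values:
  S = 417.1 m^2, alpha = 0.054
Formula: R = S * alpha / (1 - alpha)
Numerator: 417.1 * 0.054 = 22.5234
Denominator: 1 - 0.054 = 0.946
R = 22.5234 / 0.946 = 23.81

23.81 m^2


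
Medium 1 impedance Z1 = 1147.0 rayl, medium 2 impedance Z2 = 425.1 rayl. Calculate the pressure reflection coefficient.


Given values:
  Z1 = 1147.0 rayl, Z2 = 425.1 rayl
Formula: R = (Z2 - Z1) / (Z2 + Z1)
Numerator: Z2 - Z1 = 425.1 - 1147.0 = -721.9
Denominator: Z2 + Z1 = 425.1 + 1147.0 = 1572.1
R = -721.9 / 1572.1 = -0.4592

-0.4592


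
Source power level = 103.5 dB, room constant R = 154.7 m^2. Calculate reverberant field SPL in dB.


Given values:
  Lw = 103.5 dB, R = 154.7 m^2
Formula: SPL = Lw + 10 * log10(4 / R)
Compute 4 / R = 4 / 154.7 = 0.025856
Compute 10 * log10(0.025856) = -15.8744
SPL = 103.5 + (-15.8744) = 87.63

87.63 dB


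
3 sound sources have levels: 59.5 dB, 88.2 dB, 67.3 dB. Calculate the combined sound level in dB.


Formula: L_total = 10 * log10( sum(10^(Li/10)) )
  Source 1: 10^(59.5/10) = 891250.9381
  Source 2: 10^(88.2/10) = 660693448.0076
  Source 3: 10^(67.3/10) = 5370317.9637
Sum of linear values = 666955016.9094
L_total = 10 * log10(666955016.9094) = 88.24

88.24 dB


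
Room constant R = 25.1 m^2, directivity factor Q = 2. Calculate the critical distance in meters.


Given values:
  R = 25.1 m^2, Q = 2
Formula: d_c = 0.141 * sqrt(Q * R)
Compute Q * R = 2 * 25.1 = 50.2
Compute sqrt(50.2) = 7.0852
d_c = 0.141 * 7.0852 = 0.999

0.999 m


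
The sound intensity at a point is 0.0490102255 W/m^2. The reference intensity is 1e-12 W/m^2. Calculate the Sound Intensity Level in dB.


Given values:
  I = 0.0490102255 W/m^2
  I_ref = 1e-12 W/m^2
Formula: SIL = 10 * log10(I / I_ref)
Compute ratio: I / I_ref = 49010225500
Compute log10: log10(49010225500) = 10.690287
Multiply: SIL = 10 * 10.690287 = 106.9

106.9 dB


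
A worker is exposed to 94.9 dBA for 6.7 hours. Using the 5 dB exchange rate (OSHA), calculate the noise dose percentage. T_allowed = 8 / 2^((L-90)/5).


Given values:
  L = 94.9 dBA, T = 6.7 hours
Formula: T_allowed = 8 / 2^((L - 90) / 5)
Compute exponent: (94.9 - 90) / 5 = 0.98
Compute 2^(0.98) = 1.972465
T_allowed = 8 / 1.972465 = 4.055839 hours
Dose = (T / T_allowed) * 100
Dose = (6.7 / 4.055839) * 100 = 165.19

165.19 %


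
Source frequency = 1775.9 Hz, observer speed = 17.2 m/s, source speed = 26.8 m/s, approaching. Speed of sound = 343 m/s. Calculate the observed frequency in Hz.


Given values:
  f_s = 1775.9 Hz, v_o = 17.2 m/s, v_s = 26.8 m/s
  Direction: approaching
Formula: f_o = f_s * (c + v_o) / (c - v_s)
Numerator: c + v_o = 343 + 17.2 = 360.2
Denominator: c - v_s = 343 - 26.8 = 316.2
f_o = 1775.9 * 360.2 / 316.2 = 2023.02

2023.02 Hz


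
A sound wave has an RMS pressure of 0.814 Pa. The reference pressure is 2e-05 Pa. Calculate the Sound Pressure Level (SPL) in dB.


Given values:
  p = 0.814 Pa
  p_ref = 2e-05 Pa
Formula: SPL = 20 * log10(p / p_ref)
Compute ratio: p / p_ref = 0.814 / 2e-05 = 40700
Compute log10: log10(40700) = 4.609594
Multiply: SPL = 20 * 4.609594 = 92.19

92.19 dB


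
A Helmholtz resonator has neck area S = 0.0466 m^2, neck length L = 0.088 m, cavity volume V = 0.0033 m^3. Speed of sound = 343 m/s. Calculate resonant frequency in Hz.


Given values:
  S = 0.0466 m^2, L = 0.088 m, V = 0.0033 m^3, c = 343 m/s
Formula: f = (c / (2*pi)) * sqrt(S / (V * L))
Compute V * L = 0.0033 * 0.088 = 0.0002904
Compute S / (V * L) = 0.0466 / 0.0002904 = 160.4683
Compute sqrt(160.4683) = 12.667608
Compute c / (2*pi) = 343 / 6.283185 = 54.590148
f = 54.590148 * 12.667608 = 691.53

691.53 Hz


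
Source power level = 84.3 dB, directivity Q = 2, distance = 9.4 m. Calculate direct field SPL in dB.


Given values:
  Lw = 84.3 dB, Q = 2, r = 9.4 m
Formula: SPL = Lw + 10 * log10(Q / (4 * pi * r^2))
Compute 4 * pi * r^2 = 4 * pi * 9.4^2 = 1110.3645
Compute Q / denom = 2 / 1110.3645 = 0.00180121
Compute 10 * log10(0.00180121) = -27.4444
SPL = 84.3 + (-27.4444) = 56.86

56.86 dB


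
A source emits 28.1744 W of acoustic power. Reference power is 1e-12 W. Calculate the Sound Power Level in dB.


Given values:
  W = 28.1744 W
  W_ref = 1e-12 W
Formula: SWL = 10 * log10(W / W_ref)
Compute ratio: W / W_ref = 28174400000000
Compute log10: log10(28174400000000) = 13.449855
Multiply: SWL = 10 * 13.449855 = 134.5

134.5 dB


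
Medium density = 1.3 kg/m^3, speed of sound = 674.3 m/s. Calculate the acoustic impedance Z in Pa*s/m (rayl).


Given values:
  rho = 1.3 kg/m^3
  c = 674.3 m/s
Formula: Z = rho * c
Z = 1.3 * 674.3
Z = 876.59

876.59 rayl


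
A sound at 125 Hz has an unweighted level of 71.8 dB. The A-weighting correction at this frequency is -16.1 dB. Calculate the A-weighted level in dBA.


Given values:
  SPL = 71.8 dB
  A-weighting at 125 Hz = -16.1 dB
Formula: L_A = SPL + A_weight
L_A = 71.8 + (-16.1)
L_A = 55.7

55.7 dBA


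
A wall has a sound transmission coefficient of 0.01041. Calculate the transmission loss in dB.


Given values:
  tau = 0.01041
Formula: TL = 10 * log10(1 / tau)
Compute 1 / tau = 1 / 0.01041 = 96.0615
Compute log10(96.0615) = 1.982549
TL = 10 * 1.982549 = 19.83

19.83 dB


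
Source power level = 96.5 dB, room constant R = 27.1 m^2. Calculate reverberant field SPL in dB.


Given values:
  Lw = 96.5 dB, R = 27.1 m^2
Formula: SPL = Lw + 10 * log10(4 / R)
Compute 4 / R = 4 / 27.1 = 0.147601
Compute 10 * log10(0.147601) = -8.3091
SPL = 96.5 + (-8.3091) = 88.19

88.19 dB


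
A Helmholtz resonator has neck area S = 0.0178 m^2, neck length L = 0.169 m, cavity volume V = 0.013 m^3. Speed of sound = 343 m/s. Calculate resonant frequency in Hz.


Given values:
  S = 0.0178 m^2, L = 0.169 m, V = 0.013 m^3, c = 343 m/s
Formula: f = (c / (2*pi)) * sqrt(S / (V * L))
Compute V * L = 0.013 * 0.169 = 0.002197
Compute S / (V * L) = 0.0178 / 0.002197 = 8.102
Compute sqrt(8.102) = 2.846401
Compute c / (2*pi) = 343 / 6.283185 = 54.590148
f = 54.590148 * 2.846401 = 155.39

155.39 Hz


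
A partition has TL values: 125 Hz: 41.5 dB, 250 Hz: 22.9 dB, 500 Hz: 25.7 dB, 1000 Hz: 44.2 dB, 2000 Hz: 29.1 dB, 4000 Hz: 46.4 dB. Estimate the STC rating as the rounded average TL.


Given TL values at each frequency:
  125 Hz: 41.5 dB
  250 Hz: 22.9 dB
  500 Hz: 25.7 dB
  1000 Hz: 44.2 dB
  2000 Hz: 29.1 dB
  4000 Hz: 46.4 dB
Formula: STC ~ round(average of TL values)
Sum = 41.5 + 22.9 + 25.7 + 44.2 + 29.1 + 46.4 = 209.8
Average = 209.8 / 6 = 34.97
Rounded: 35

35


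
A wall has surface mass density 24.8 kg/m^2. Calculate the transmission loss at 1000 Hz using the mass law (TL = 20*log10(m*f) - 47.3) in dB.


Given values:
  m = 24.8 kg/m^2, f = 1000 Hz
Formula: TL = 20 * log10(m * f) - 47.3
Compute m * f = 24.8 * 1000 = 24800.0
Compute log10(24800.0) = 4.394452
Compute 20 * 4.394452 = 87.889
TL = 87.889 - 47.3 = 40.59

40.59 dB


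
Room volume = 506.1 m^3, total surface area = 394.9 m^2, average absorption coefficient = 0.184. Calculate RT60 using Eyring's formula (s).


Given values:
  V = 506.1 m^3, S = 394.9 m^2, alpha = 0.184
Formula: RT60 = 0.161 * V / (-S * ln(1 - alpha))
Compute ln(1 - 0.184) = ln(0.816) = -0.203341
Denominator: -394.9 * -0.203341 = 80.2994
Numerator: 0.161 * 506.1 = 81.4821
RT60 = 81.4821 / 80.2994 = 1.015

1.015 s


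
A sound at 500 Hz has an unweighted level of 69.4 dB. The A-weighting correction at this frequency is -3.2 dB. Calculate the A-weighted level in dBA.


Given values:
  SPL = 69.4 dB
  A-weighting at 500 Hz = -3.2 dB
Formula: L_A = SPL + A_weight
L_A = 69.4 + (-3.2)
L_A = 66.2

66.2 dBA


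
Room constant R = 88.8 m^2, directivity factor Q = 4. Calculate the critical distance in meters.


Given values:
  R = 88.8 m^2, Q = 4
Formula: d_c = 0.141 * sqrt(Q * R)
Compute Q * R = 4 * 88.8 = 355.2
Compute sqrt(355.2) = 18.8468
d_c = 0.141 * 18.8468 = 2.657

2.657 m


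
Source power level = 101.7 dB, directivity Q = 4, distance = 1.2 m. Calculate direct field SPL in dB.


Given values:
  Lw = 101.7 dB, Q = 4, r = 1.2 m
Formula: SPL = Lw + 10 * log10(Q / (4 * pi * r^2))
Compute 4 * pi * r^2 = 4 * pi * 1.2^2 = 18.0956
Compute Q / denom = 4 / 18.0956 = 0.22104821
Compute 10 * log10(0.22104821) = -6.5551
SPL = 101.7 + (-6.5551) = 95.14

95.14 dB


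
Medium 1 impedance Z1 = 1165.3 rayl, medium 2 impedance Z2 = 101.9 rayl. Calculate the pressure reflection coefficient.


Given values:
  Z1 = 1165.3 rayl, Z2 = 101.9 rayl
Formula: R = (Z2 - Z1) / (Z2 + Z1)
Numerator: Z2 - Z1 = 101.9 - 1165.3 = -1063.4
Denominator: Z2 + Z1 = 101.9 + 1165.3 = 1267.2
R = -1063.4 / 1267.2 = -0.8392

-0.8392


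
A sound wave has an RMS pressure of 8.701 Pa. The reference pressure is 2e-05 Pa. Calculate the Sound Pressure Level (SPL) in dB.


Given values:
  p = 8.701 Pa
  p_ref = 2e-05 Pa
Formula: SPL = 20 * log10(p / p_ref)
Compute ratio: p / p_ref = 8.701 / 2e-05 = 435050
Compute log10: log10(435050) = 5.638539
Multiply: SPL = 20 * 5.638539 = 112.77

112.77 dB


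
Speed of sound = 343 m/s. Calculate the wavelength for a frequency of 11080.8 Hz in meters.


Given values:
  c = 343 m/s, f = 11080.8 Hz
Formula: lambda = c / f
lambda = 343 / 11080.8
lambda = 0.031

0.031 m


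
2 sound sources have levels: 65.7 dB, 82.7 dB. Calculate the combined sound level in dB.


Formula: L_total = 10 * log10( sum(10^(Li/10)) )
  Source 1: 10^(65.7/10) = 3715352.291
  Source 2: 10^(82.7/10) = 186208713.6663
Sum of linear values = 189924065.9573
L_total = 10 * log10(189924065.9573) = 82.79

82.79 dB


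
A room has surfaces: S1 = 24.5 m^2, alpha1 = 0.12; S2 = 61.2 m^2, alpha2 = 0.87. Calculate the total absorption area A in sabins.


Given surfaces:
  Surface 1: 24.5 * 0.12 = 2.94
  Surface 2: 61.2 * 0.87 = 53.244
Formula: A = sum(Si * alpha_i)
A = 2.94 + 53.244
A = 56.18

56.18 sabins


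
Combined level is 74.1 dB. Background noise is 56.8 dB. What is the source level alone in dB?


Given values:
  L_total = 74.1 dB, L_bg = 56.8 dB
Formula: L_source = 10 * log10(10^(L_total/10) - 10^(L_bg/10))
Convert to linear:
  10^(74.1/10) = 25703957.8277
  10^(56.8/10) = 478630.0923
Difference: 25703957.8277 - 478630.0923 = 25225327.7354
L_source = 10 * log10(25225327.7354) = 74.02

74.02 dB


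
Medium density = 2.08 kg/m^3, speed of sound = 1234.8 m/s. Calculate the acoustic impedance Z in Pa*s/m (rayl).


Given values:
  rho = 2.08 kg/m^3
  c = 1234.8 m/s
Formula: Z = rho * c
Z = 2.08 * 1234.8
Z = 2568.38

2568.38 rayl


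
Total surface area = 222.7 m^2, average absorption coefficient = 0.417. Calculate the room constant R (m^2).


Given values:
  S = 222.7 m^2, alpha = 0.417
Formula: R = S * alpha / (1 - alpha)
Numerator: 222.7 * 0.417 = 92.8659
Denominator: 1 - 0.417 = 0.583
R = 92.8659 / 0.583 = 159.29

159.29 m^2


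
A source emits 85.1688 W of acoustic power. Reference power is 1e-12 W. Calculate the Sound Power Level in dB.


Given values:
  W = 85.1688 W
  W_ref = 1e-12 W
Formula: SWL = 10 * log10(W / W_ref)
Compute ratio: W / W_ref = 85168800000000
Compute log10: log10(85168800000000) = 13.930281
Multiply: SWL = 10 * 13.930281 = 139.3

139.3 dB


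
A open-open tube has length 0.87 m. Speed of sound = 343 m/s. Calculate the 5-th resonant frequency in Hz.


Given values:
  Tube type: open-open, L = 0.87 m, c = 343 m/s, n = 5
Formula: f_n = n * c / (2 * L)
Compute 2 * L = 2 * 0.87 = 1.74
f = 5 * 343 / 1.74
f = 985.63

985.63 Hz


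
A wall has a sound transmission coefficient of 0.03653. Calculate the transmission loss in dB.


Given values:
  tau = 0.03653
Formula: TL = 10 * log10(1 / tau)
Compute 1 / tau = 1 / 0.03653 = 27.3748
Compute log10(27.3748) = 1.437351
TL = 10 * 1.437351 = 14.37

14.37 dB


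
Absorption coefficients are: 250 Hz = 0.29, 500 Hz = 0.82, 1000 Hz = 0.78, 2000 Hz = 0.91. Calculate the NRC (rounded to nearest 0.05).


Given values:
  a_250 = 0.29, a_500 = 0.82
  a_1000 = 0.78, a_2000 = 0.91
Formula: NRC = (a250 + a500 + a1000 + a2000) / 4
Sum = 0.29 + 0.82 + 0.78 + 0.91 = 2.8
NRC = 2.8 / 4 = 0.7
Rounded to nearest 0.05: 0.7

0.7


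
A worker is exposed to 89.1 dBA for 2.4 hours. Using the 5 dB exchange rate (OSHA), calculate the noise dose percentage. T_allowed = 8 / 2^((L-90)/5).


Given values:
  L = 89.1 dBA, T = 2.4 hours
Formula: T_allowed = 8 / 2^((L - 90) / 5)
Compute exponent: (89.1 - 90) / 5 = -0.18
Compute 2^(-0.18) = 0.882703
T_allowed = 8 / 0.882703 = 9.063071 hours
Dose = (T / T_allowed) * 100
Dose = (2.4 / 9.063071) * 100 = 26.48

26.48 %


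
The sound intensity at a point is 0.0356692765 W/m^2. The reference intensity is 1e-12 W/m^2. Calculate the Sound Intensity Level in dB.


Given values:
  I = 0.0356692765 W/m^2
  I_ref = 1e-12 W/m^2
Formula: SIL = 10 * log10(I / I_ref)
Compute ratio: I / I_ref = 35669276500
Compute log10: log10(35669276500) = 10.552294
Multiply: SIL = 10 * 10.552294 = 105.52

105.52 dB


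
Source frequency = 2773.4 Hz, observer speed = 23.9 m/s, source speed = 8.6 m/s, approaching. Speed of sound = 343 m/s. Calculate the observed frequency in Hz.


Given values:
  f_s = 2773.4 Hz, v_o = 23.9 m/s, v_s = 8.6 m/s
  Direction: approaching
Formula: f_o = f_s * (c + v_o) / (c - v_s)
Numerator: c + v_o = 343 + 23.9 = 366.9
Denominator: c - v_s = 343 - 8.6 = 334.4
f_o = 2773.4 * 366.9 / 334.4 = 3042.94

3042.94 Hz


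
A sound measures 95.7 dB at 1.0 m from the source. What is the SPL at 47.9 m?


Given values:
  SPL1 = 95.7 dB, r1 = 1.0 m, r2 = 47.9 m
Formula: SPL2 = SPL1 - 20 * log10(r2 / r1)
Compute ratio: r2 / r1 = 47.9 / 1.0 = 47.9
Compute log10: log10(47.9) = 1.680336
Compute drop: 20 * 1.680336 = 33.6067
SPL2 = 95.7 - 33.6067 = 62.09

62.09 dB


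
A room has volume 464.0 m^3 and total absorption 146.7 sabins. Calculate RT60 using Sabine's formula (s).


Given values:
  V = 464.0 m^3
  A = 146.7 sabins
Formula: RT60 = 0.161 * V / A
Numerator: 0.161 * 464.0 = 74.704
RT60 = 74.704 / 146.7 = 0.509

0.509 s


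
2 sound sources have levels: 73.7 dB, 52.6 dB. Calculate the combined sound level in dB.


Formula: L_total = 10 * log10( sum(10^(Li/10)) )
  Source 1: 10^(73.7/10) = 23442288.1532
  Source 2: 10^(52.6/10) = 181970.0859
Sum of linear values = 23624258.2391
L_total = 10 * log10(23624258.2391) = 73.73

73.73 dB


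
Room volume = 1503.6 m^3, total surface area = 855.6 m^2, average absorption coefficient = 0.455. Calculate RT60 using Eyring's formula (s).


Given values:
  V = 1503.6 m^3, S = 855.6 m^2, alpha = 0.455
Formula: RT60 = 0.161 * V / (-S * ln(1 - alpha))
Compute ln(1 - 0.455) = ln(0.545) = -0.606969
Denominator: -855.6 * -0.606969 = 519.3227
Numerator: 0.161 * 1503.6 = 242.0796
RT60 = 242.0796 / 519.3227 = 0.466

0.466 s


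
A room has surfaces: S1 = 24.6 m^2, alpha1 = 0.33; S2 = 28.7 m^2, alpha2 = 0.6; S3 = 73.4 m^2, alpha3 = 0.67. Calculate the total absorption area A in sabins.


Given surfaces:
  Surface 1: 24.6 * 0.33 = 8.118
  Surface 2: 28.7 * 0.6 = 17.22
  Surface 3: 73.4 * 0.67 = 49.178
Formula: A = sum(Si * alpha_i)
A = 8.118 + 17.22 + 49.178
A = 74.52

74.52 sabins


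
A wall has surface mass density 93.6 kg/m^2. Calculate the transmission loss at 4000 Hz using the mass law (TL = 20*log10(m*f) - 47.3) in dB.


Given values:
  m = 93.6 kg/m^2, f = 4000 Hz
Formula: TL = 20 * log10(m * f) - 47.3
Compute m * f = 93.6 * 4000 = 374400.0
Compute log10(374400.0) = 5.573336
Compute 20 * 5.573336 = 111.4667
TL = 111.4667 - 47.3 = 64.17

64.17 dB


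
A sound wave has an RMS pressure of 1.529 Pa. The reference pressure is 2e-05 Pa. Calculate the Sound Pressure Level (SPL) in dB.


Given values:
  p = 1.529 Pa
  p_ref = 2e-05 Pa
Formula: SPL = 20 * log10(p / p_ref)
Compute ratio: p / p_ref = 1.529 / 2e-05 = 76450
Compute log10: log10(76450) = 4.883377
Multiply: SPL = 20 * 4.883377 = 97.67

97.67 dB


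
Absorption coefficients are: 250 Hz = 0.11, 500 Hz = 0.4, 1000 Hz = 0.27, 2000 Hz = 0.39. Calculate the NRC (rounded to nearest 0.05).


Given values:
  a_250 = 0.11, a_500 = 0.4
  a_1000 = 0.27, a_2000 = 0.39
Formula: NRC = (a250 + a500 + a1000 + a2000) / 4
Sum = 0.11 + 0.4 + 0.27 + 0.39 = 1.17
NRC = 1.17 / 4 = 0.2925
Rounded to nearest 0.05: 0.3

0.3


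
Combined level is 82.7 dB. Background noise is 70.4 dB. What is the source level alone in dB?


Given values:
  L_total = 82.7 dB, L_bg = 70.4 dB
Formula: L_source = 10 * log10(10^(L_total/10) - 10^(L_bg/10))
Convert to linear:
  10^(82.7/10) = 186208713.6663
  10^(70.4/10) = 10964781.9614
Difference: 186208713.6663 - 10964781.9614 = 175243931.7049
L_source = 10 * log10(175243931.7049) = 82.44

82.44 dB


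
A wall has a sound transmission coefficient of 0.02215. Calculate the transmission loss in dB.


Given values:
  tau = 0.02215
Formula: TL = 10 * log10(1 / tau)
Compute 1 / tau = 1 / 0.02215 = 45.1467
Compute log10(45.1467) = 1.654626
TL = 10 * 1.654626 = 16.55

16.55 dB


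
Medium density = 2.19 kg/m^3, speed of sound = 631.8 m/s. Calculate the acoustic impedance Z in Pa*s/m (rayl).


Given values:
  rho = 2.19 kg/m^3
  c = 631.8 m/s
Formula: Z = rho * c
Z = 2.19 * 631.8
Z = 1383.64

1383.64 rayl


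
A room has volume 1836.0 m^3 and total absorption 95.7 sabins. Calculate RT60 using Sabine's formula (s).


Given values:
  V = 1836.0 m^3
  A = 95.7 sabins
Formula: RT60 = 0.161 * V / A
Numerator: 0.161 * 1836.0 = 295.596
RT60 = 295.596 / 95.7 = 3.089

3.089 s


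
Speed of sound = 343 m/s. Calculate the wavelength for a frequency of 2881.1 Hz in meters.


Given values:
  c = 343 m/s, f = 2881.1 Hz
Formula: lambda = c / f
lambda = 343 / 2881.1
lambda = 0.1191

0.1191 m


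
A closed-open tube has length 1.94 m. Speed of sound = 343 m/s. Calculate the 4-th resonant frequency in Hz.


Given values:
  Tube type: closed-open, L = 1.94 m, c = 343 m/s, n = 4
Formula: f_n = (2n - 1) * c / (4 * L)
Compute 2n - 1 = 2*4 - 1 = 7
Compute 4 * L = 4 * 1.94 = 7.76
f = 7 * 343 / 7.76
f = 309.41

309.41 Hz


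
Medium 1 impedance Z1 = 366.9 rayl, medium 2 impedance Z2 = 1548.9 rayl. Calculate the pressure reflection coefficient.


Given values:
  Z1 = 366.9 rayl, Z2 = 1548.9 rayl
Formula: R = (Z2 - Z1) / (Z2 + Z1)
Numerator: Z2 - Z1 = 1548.9 - 366.9 = 1182.0
Denominator: Z2 + Z1 = 1548.9 + 366.9 = 1915.8
R = 1182.0 / 1915.8 = 0.617

0.617
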